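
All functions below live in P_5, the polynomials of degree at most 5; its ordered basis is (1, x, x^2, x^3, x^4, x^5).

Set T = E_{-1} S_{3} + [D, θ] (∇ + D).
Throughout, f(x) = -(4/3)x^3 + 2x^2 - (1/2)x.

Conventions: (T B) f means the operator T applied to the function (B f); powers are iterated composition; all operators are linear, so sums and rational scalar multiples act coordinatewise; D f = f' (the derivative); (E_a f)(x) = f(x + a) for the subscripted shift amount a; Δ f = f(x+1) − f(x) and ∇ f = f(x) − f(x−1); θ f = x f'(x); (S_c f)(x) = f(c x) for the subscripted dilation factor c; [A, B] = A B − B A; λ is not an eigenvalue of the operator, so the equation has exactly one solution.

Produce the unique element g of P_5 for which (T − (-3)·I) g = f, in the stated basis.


write g with unknown coordinates in the stated basis and equate coefficients in (T − (-3)·I) g = f
solving from the highest basis element down gives g = -(2/45)x^3 - (2/15)x^2 + (37/180)x + 61/240
check: T g = -(6/5)x^3 + (12/5)x^2 - (67/60)x - 61/80
so T g − (-3)·g = -(4/3)x^3 + 2x^2 - (1/2)x = f ✓

the result is g(x) = -(2/45)x^3 - (2/15)x^2 + (37/180)x + 61/240


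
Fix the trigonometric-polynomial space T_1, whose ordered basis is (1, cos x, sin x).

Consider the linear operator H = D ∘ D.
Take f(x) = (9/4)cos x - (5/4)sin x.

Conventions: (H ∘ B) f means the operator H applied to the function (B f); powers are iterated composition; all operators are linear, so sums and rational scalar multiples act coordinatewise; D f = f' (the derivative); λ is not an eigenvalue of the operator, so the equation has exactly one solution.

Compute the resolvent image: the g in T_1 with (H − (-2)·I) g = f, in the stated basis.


write g with unknown coordinates in the stated basis and equate coefficients in (H − (-2)·I) g = f
solving from the highest basis element down gives g = (9/4)cos x - (5/4)sin x
check: H g = -(9/4)cos x + (5/4)sin x
so H g − (-2)·g = (9/4)cos x - (5/4)sin x = f ✓

g(x) = (9/4)cos x - (5/4)sin x


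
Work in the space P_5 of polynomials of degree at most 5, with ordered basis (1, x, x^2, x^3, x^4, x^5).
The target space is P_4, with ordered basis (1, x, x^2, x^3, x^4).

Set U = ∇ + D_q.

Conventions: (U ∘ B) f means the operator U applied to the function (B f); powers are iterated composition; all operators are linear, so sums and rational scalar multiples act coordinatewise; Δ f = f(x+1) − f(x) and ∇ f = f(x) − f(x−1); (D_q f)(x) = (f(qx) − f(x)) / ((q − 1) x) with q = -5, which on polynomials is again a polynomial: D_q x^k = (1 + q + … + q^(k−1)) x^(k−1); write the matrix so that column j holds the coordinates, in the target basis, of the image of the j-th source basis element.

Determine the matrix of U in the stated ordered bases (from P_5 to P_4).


the matrix is [[0, 2, -1, 1, -1, 1]; [0, 0, -2, -3, 4, -5]; [0, 0, 0, 24, -6, 10]; [0, 0, 0, 0, -100, -10]; [0, 0, 0, 0, 0, 526]] (rows listed top to bottom)

image of 1: 0
image of x: 2
image of x^2: -2x - 1
image of x^3: 24x^2 - 3x + 1
image of x^4: -100x^3 - 6x^2 + 4x - 1
image of x^5: 526x^4 - 10x^3 + 10x^2 - 5x + 1
each image's coordinates form column j of the matrix


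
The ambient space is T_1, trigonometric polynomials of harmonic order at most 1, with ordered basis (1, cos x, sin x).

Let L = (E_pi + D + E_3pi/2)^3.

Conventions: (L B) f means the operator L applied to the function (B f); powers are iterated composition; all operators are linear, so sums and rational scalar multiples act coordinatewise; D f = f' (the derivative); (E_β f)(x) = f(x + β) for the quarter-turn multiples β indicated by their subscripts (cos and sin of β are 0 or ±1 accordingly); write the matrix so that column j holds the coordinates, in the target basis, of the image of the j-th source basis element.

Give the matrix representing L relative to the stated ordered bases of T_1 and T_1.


image of 1: 8
image of cos x: -cos x
image of sin x: -sin x
each image's coordinates form column j of the matrix

the matrix is [[8, 0, 0]; [0, -1, 0]; [0, 0, -1]] (rows listed top to bottom)


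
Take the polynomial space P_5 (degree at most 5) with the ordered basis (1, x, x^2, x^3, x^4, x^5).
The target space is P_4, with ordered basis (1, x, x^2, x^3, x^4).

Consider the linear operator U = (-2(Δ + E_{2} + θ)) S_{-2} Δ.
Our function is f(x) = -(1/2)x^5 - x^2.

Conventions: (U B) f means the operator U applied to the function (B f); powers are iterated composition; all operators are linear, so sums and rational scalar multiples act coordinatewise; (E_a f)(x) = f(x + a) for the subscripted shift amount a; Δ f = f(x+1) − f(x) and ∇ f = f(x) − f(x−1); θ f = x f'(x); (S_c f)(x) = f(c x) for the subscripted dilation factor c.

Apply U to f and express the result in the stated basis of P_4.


Δ f = -(5/2)x^4 - 5x^3 - 5x^2 - (9/2)x - 3/2
S_{-2} Δ f = -40x^4 + 40x^3 - 20x^2 + 9x - 3/2
Δ (S_{-2} Δ) f = -160x^3 - 120x^2 - 80x - 11
E_{2} (S_{-2} Δ) f = -40x^4 - 280x^3 - 740x^2 - 871x - 767/2
θ (S_{-2} Δ) f = -160x^4 + 120x^3 - 40x^2 + 9x
(Δ + E_{2} + θ) (S_{-2} Δ) f = -200x^4 - 320x^3 - 900x^2 - 942x - 789/2
(-2(Δ + E_{2} + θ)) (S_{-2} Δ) f = 400x^4 + 640x^3 + 1800x^2 + 1884x + 789

g(x) = 400x^4 + 640x^3 + 1800x^2 + 1884x + 789


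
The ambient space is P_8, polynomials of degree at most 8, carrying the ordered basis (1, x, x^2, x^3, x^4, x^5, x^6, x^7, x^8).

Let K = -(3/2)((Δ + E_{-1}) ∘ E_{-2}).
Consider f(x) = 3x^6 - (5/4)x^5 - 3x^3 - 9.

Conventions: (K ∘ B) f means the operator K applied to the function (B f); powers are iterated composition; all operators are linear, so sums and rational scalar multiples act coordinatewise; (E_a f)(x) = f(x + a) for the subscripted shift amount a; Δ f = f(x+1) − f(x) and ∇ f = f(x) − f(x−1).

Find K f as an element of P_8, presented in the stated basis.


g(x) = -(9/2)x^6 + (447/8)x^5 - (1695/4)x^4 + 1917x^3 - 4857x^2 + (25695/4)x - 3471

E_{-2} f = 3x^6 - (149/4)x^5 + (385/2)x^4 - 533x^3 + 838x^2 - 712x + 247
Δ E_{-2} f = 18x^5 - (565/4)x^4 + (915/2)x^3 - (1543/2)x^2 + (2715/4)x - 995/4
E_{-1} E_{-2} f = 3x^6 - (221/4)x^5 + (1695/4)x^4 - (3471/2)x^3 + (8019/2)x^2 - (19845/4)x + 10251/4
(Δ + E_{-1}) E_{-2} f = 3x^6 - (149/4)x^5 + (565/2)x^4 - 1278x^3 + 3238x^2 - (8565/2)x + 2314
(-(3/2)((Δ + E_{-1}) ∘ E_{-2})) f = -(9/2)x^6 + (447/8)x^5 - (1695/4)x^4 + 1917x^3 - 4857x^2 + (25695/4)x - 3471


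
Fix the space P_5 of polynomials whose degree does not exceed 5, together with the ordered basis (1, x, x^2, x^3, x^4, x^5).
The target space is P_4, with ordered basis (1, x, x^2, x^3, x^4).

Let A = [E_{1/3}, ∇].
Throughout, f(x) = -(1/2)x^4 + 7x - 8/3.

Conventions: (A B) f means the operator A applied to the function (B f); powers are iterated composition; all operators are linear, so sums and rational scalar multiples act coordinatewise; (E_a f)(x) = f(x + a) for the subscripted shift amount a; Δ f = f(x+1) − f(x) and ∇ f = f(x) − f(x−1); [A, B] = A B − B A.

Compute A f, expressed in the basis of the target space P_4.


the image equals g(x) = 0

∇ f = -2x^3 + 3x^2 - 2x + 15/2
E_{1/3} ∇ f = -2x^3 + x^2 - (2/3)x + 383/54
E_{1/3} f = -(1/2)x^4 - (2/3)x^3 - (1/3)x^2 + (187/27)x - 55/162
∇ E_{1/3} f = -2x^3 + x^2 - (2/3)x + 383/54
[E_{1/3}, ∇] f = 0


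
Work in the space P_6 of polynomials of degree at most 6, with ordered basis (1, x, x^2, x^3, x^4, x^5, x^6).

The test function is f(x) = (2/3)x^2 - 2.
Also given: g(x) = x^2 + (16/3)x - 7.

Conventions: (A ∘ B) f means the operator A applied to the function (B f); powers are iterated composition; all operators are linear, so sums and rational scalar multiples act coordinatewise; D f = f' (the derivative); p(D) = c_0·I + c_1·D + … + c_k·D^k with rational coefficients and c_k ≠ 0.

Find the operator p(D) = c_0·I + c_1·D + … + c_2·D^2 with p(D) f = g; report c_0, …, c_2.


p(D) = (3/2)·I + 4·D − 3·D^2, i.e. c_0 = 3/2, c_1 = 4, c_2 = -3

D^0 f = (2/3)x^2 - 2
D^1 f = (4/3)x
D^2 f = 4/3
matching coefficients of g against c_0 f + c_1 Df + … from the top degree down determines the c_i
solution: c_0 = 3/2, c_1 = 4, c_2 = -3


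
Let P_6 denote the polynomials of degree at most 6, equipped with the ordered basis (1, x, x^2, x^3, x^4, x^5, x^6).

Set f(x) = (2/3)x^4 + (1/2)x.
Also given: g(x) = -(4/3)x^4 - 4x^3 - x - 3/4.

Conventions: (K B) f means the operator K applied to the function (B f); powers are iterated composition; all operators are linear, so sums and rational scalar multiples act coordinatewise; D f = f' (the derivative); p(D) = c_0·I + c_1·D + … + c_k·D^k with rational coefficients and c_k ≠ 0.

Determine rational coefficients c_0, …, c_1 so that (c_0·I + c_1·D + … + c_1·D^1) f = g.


D^0 f = (2/3)x^4 + (1/2)x
D^1 f = (8/3)x^3 + 1/2
matching coefficients of g against c_0 f + c_1 Df + … from the top degree down determines the c_i
solution: c_0 = -2, c_1 = -3/2

c_0 = -2, c_1 = -3/2


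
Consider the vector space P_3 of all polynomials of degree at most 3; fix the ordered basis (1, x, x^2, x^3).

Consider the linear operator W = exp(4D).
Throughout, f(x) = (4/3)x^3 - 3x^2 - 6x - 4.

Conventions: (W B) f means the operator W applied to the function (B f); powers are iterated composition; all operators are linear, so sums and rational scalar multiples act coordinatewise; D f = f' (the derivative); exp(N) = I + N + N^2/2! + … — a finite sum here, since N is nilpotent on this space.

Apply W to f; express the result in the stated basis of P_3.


order-1 term: 16x^2 - 24x - 24
order-2 term: 64x - 48
order-3 term: 256/3
the series for exp(4D) f terminates at order 3
exp(4D) f = (4/3)x^3 + 13x^2 + 34x + 28/3

the result is g(x) = (4/3)x^3 + 13x^2 + 34x + 28/3


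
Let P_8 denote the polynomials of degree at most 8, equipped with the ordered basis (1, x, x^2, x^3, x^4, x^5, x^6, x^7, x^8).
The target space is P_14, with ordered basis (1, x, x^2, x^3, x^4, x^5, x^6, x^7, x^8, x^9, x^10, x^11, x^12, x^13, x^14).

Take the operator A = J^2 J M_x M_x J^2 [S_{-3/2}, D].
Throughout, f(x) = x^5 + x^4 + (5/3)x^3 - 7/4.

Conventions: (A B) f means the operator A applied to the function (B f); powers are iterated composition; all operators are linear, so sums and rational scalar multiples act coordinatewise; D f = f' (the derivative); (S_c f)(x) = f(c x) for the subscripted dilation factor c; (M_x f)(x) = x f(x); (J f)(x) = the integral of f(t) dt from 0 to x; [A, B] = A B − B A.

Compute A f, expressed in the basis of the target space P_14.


D f = 5x^4 + 4x^3 + 5x^2
S_{-3/2} D f = (405/16)x^4 - (27/2)x^3 + (45/4)x^2
S_{-3/2} f = -(243/32)x^5 + (81/16)x^4 - (45/8)x^3 - 7/4
D S_{-3/2} f = -(1215/32)x^4 + (81/4)x^3 - (135/8)x^2
[S_{-3/2}, D] f = (2025/32)x^4 - (135/4)x^3 + (225/8)x^2
J [S_{-3/2}, D] f = (405/32)x^5 - (135/16)x^4 + (75/8)x^3
J J [S_{-3/2}, D] f = (135/64)x^6 - (27/16)x^5 + (75/32)x^4
M_x J^2 [S_{-3/2}, D] f = (135/64)x^7 - (27/16)x^6 + (75/32)x^5
M_x M_x J^2 [S_{-3/2}, D] f = (135/64)x^8 - (27/16)x^7 + (75/32)x^6
J M_x M_x J^2 [S_{-3/2}, D] f = (15/64)x^9 - (27/128)x^8 + (75/224)x^7
J (J M_x) M_x J^2 [S_{-3/2}, D] f = (3/128)x^10 - (3/128)x^9 + (75/1792)x^8
J J (J M_x) M_x J^2 [S_{-3/2}, D] f = (3/1408)x^11 - (3/1280)x^10 + (25/5376)x^9

the image equals g(x) = (3/1408)x^11 - (3/1280)x^10 + (25/5376)x^9


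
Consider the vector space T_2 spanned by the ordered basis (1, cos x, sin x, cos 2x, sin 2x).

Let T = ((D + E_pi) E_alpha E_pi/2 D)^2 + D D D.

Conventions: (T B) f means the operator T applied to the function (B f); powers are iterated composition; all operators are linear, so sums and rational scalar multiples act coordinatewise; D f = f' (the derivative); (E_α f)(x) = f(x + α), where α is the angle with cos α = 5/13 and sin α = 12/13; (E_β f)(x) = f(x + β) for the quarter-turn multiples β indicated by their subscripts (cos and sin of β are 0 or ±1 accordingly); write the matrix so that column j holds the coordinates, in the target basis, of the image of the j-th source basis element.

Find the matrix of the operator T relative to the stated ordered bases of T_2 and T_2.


image of 1: 0
image of cos x: (240/169)cos x - (69/169)sin x
image of sin x: (69/169)cos x + (240/169)sin x
image of cos 2x: -(459828/28561)cos 2x + (567384/28561)sin 2x
image of sin 2x: -(567384/28561)cos 2x - (459828/28561)sin 2x
each image's coordinates form column j of the matrix

the matrix is [[0, 0, 0, 0, 0]; [0, 240/169, 69/169, 0, 0]; [0, -69/169, 240/169, 0, 0]; [0, 0, 0, -459828/28561, -567384/28561]; [0, 0, 0, 567384/28561, -459828/28561]] (rows listed top to bottom)


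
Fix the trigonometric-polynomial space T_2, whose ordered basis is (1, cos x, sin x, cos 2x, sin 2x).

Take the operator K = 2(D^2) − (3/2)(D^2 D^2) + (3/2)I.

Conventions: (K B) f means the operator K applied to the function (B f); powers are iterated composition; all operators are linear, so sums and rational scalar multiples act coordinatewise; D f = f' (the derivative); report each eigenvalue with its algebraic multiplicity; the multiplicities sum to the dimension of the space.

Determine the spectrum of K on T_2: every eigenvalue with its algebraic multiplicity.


λ = -61/2 (multiplicity 2), λ = -2 (multiplicity 2), λ = 3/2 (multiplicity 1)

image of 1: 3/2
image of cos x: -2cos x
image of sin x: -2sin x
image of cos 2x: -(61/2)cos 2x
image of sin 2x: -(61/2)sin 2x
the matrix is diagonal; its diagonal is (3/2, -2, -2, -61/2, -61/2)
for a triangular matrix the eigenvalues are the diagonal entries, with algebraic multiplicity their repetition count


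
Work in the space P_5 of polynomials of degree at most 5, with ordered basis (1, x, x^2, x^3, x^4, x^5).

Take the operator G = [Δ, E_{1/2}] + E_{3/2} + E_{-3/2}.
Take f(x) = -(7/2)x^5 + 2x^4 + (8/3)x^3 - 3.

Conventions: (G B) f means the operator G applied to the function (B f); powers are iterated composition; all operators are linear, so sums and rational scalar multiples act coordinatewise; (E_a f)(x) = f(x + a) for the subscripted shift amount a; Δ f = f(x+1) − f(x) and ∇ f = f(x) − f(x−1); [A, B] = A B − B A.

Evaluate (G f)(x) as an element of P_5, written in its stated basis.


E_{1/2} f = -(7/2)x^5 - (27/4)x^4 - (25/12)x^3 + (21/8)x^2 + (61/32)x - 509/192
Δ E_{1/2} f = -(35/2)x^4 - 62x^3 - (327/4)x^2 - (91/2)x - 749/96
Δ f = -(35/2)x^4 - 27x^3 - 15x^2 - (3/2)x + 7/6
E_{1/2} Δ f = -(35/2)x^4 - 62x^3 - (327/4)x^2 - (91/2)x - 749/96
[Δ, E_{1/2}] f = 0
E_{3/2} f = -(7/2)x^5 - (97/4)x^4 - (769/12)x^3 - (633/8)x^2 - (1395/32)x - 669/64
E_{-3/2} f = -(7/2)x^5 + (113/4)x^4 - (1057/12)x^3 + (1065/8)x^2 - (3123/32)x + 1581/64
([Δ, E_{1/2}] + E_{3/2} + E_{-3/2}) f = -7x^5 + 4x^4 - (913/6)x^3 + 54x^2 - (2259/16)x + 57/4

g(x) = -7x^5 + 4x^4 - (913/6)x^3 + 54x^2 - (2259/16)x + 57/4


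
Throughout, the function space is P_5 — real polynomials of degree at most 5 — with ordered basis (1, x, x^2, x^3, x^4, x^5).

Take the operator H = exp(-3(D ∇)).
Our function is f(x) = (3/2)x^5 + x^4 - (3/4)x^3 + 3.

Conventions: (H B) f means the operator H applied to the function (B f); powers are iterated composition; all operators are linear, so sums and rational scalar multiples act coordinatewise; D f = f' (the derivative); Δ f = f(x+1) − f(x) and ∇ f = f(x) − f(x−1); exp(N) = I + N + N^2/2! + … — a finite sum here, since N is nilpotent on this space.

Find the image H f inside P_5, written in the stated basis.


order-1 term: -90x^3 + 99x^2 - (81/2)x + 15/4
order-2 term: 810x - 702
the series for exp(-3(D ∇)) f terminates at order 2
exp(-3(D ∇)) f = (3/2)x^5 + x^4 - (363/4)x^3 + 99x^2 + (1539/2)x - 2781/4

the image equals g(x) = (3/2)x^5 + x^4 - (363/4)x^3 + 99x^2 + (1539/2)x - 2781/4


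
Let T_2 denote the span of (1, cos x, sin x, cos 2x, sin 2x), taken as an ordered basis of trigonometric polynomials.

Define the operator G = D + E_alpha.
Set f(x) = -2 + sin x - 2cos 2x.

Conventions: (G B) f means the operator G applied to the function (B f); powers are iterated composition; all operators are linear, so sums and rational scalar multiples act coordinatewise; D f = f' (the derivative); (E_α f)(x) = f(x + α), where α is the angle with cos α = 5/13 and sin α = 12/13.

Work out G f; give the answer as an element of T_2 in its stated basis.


the result is g(x) = -2 + (25/13)cos x + (5/13)sin x + (238/169)cos 2x + (916/169)sin 2x

D f = cos x + 4sin 2x
E_alpha f = -2 + (12/13)cos x + (5/13)sin x + (238/169)cos 2x + (240/169)sin 2x
(D + E_alpha) f = -2 + (25/13)cos x + (5/13)sin x + (238/169)cos 2x + (916/169)sin 2x


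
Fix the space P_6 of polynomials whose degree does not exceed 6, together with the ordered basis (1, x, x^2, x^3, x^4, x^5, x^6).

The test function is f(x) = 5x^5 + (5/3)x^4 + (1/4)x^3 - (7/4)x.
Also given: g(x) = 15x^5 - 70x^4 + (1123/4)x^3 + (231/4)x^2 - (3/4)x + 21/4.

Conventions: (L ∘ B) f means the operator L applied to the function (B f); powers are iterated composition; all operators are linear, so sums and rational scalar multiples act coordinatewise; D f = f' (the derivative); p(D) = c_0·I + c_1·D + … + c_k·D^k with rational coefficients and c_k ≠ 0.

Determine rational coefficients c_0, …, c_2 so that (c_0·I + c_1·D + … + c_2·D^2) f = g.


c_0 = 3, c_1 = -3, c_2 = 3

D^0 f = 5x^5 + (5/3)x^4 + (1/4)x^3 - (7/4)x
D^1 f = 25x^4 + (20/3)x^3 + (3/4)x^2 - 7/4
D^2 f = 100x^3 + 20x^2 + (3/2)x
matching coefficients of g against c_0 f + c_1 Df + … from the top degree down determines the c_i
solution: c_0 = 3, c_1 = -3, c_2 = 3


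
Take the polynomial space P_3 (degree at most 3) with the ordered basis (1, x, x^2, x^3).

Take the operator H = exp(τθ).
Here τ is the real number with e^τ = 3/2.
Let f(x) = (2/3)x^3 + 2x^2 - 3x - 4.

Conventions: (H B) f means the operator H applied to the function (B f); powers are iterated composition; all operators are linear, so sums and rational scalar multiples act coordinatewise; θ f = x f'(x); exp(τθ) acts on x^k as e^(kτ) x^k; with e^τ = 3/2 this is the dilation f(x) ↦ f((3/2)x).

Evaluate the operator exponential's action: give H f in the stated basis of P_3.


the result is g(x) = (9/4)x^3 + (9/2)x^2 - (9/2)x - 4

exp(τθ) x^k = e^(kτ) x^k; with e^τ = 3/2 this sends x^k to (3/2)^k x^k
x ↦ 3/2 x
x^2 ↦ 9/4 x^2
x^3 ↦ 27/8 x^3
applying this coordinatewise to f: exp(τθ) f = (9/4)x^3 + (9/2)x^2 - (9/2)x - 4


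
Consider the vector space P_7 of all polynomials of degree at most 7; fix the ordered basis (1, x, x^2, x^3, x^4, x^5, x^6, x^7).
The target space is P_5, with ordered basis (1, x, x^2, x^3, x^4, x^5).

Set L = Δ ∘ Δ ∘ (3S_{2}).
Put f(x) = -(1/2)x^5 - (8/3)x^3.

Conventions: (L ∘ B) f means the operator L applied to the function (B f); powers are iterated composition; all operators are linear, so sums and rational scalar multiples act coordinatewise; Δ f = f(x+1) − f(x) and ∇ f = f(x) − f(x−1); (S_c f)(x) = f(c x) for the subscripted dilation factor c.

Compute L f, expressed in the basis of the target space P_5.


S_{2} f = -16x^5 - (64/3)x^3
(3S_{2}) f = -48x^5 - 64x^3
Δ (3S_{2}) f = -240x^4 - 480x^3 - 672x^2 - 432x - 112
Δ Δ (3S_{2}) f = -960x^3 - 2880x^2 - 3744x - 1824

the image equals g(x) = -960x^3 - 2880x^2 - 3744x - 1824


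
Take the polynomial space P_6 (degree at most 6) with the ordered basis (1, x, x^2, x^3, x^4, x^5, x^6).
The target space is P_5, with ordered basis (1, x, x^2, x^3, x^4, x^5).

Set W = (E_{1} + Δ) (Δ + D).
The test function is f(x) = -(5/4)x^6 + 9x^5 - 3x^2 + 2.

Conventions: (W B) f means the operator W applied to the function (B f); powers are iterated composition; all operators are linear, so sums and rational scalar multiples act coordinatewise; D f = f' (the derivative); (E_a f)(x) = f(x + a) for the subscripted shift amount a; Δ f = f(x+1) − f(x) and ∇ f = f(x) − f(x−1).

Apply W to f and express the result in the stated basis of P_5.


Δ f = -(15/2)x^5 + (105/4)x^4 + 65x^3 + (285/4)x^2 + (63/2)x + 19/4
D f = -(15/2)x^5 + 45x^4 - 6x
(Δ + D) f = -15x^5 + (285/4)x^4 + 65x^3 + (285/4)x^2 + (51/2)x + 19/4
E_{1} (Δ + D) f = -15x^5 - (15/4)x^4 + 200x^3 + (2175/4)x^2 + 573x + 891/4
Δ (Δ + D) f = -75x^4 + 135x^3 + (945/2)x^2 + (1095/2)x + 218
(E_{1} + Δ) (Δ + D) f = -15x^5 - (315/4)x^4 + 335x^3 + (4065/4)x^2 + (2241/2)x + 1763/4

g(x) = -15x^5 - (315/4)x^4 + 335x^3 + (4065/4)x^2 + (2241/2)x + 1763/4


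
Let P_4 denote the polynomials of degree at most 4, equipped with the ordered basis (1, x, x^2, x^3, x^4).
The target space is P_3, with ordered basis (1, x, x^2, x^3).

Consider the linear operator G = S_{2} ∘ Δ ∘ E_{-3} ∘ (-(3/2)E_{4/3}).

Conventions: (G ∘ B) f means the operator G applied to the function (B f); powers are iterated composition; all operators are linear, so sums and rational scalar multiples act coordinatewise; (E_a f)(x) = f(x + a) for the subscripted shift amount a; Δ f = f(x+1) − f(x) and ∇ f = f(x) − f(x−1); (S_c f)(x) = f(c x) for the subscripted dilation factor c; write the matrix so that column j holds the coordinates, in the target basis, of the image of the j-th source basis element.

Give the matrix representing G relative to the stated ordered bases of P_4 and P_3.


image of 1: 0
image of x: -3/2
image of x^2: -6x + 7/2
image of x^3: -18x^2 + 21x - 13/2
image of x^4: -48x^3 + 84x^2 - 52x + 203/18
each image's coordinates form column j of the matrix

the matrix is [[0, -3/2, 7/2, -13/2, 203/18]; [0, 0, -6, 21, -52]; [0, 0, 0, -18, 84]; [0, 0, 0, 0, -48]] (rows listed top to bottom)


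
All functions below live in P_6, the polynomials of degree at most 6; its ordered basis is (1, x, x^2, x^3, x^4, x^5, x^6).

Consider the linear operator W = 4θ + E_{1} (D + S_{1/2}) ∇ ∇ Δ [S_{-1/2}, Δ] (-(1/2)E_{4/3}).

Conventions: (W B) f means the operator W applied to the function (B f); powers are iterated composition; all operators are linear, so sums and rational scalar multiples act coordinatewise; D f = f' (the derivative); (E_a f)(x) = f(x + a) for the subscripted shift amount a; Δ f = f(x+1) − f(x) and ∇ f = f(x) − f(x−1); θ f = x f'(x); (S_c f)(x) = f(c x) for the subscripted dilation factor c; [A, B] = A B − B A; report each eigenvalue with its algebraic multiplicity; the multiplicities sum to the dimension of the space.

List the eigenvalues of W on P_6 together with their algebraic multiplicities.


λ = 0 (multiplicity 1), λ = 4 (multiplicity 1), λ = 8 (multiplicity 1), λ = 12 (multiplicity 1), λ = 16 (multiplicity 1), λ = 20 (multiplicity 1), λ = 24 (multiplicity 1)

image of 1: 0
image of x: 4x
image of x^2: 8x^2
image of x^3: 12x^3
image of x^4: 16x^4 + 9/4
image of x^5: 20x^5 - (45/16)x + 195/16
image of x^6: 24x^6 + (135/64)x^2 - (315/32)x + 3075/64
the matrix is upper triangular; its diagonal is (0, 4, 8, 12, 16, 20, 24)
for a triangular matrix the eigenvalues are the diagonal entries, with algebraic multiplicity their repetition count


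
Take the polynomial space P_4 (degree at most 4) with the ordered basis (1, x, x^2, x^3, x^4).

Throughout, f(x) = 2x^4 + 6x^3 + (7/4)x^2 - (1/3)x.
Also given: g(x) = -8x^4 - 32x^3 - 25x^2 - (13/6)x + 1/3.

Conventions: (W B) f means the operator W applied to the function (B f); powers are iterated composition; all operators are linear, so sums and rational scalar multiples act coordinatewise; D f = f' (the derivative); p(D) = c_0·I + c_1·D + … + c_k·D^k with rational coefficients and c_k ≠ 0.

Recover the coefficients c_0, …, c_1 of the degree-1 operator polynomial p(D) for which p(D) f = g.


c_0 = -4, c_1 = -1

D^0 f = 2x^4 + 6x^3 + (7/4)x^2 - (1/3)x
D^1 f = 8x^3 + 18x^2 + (7/2)x - 1/3
matching coefficients of g against c_0 f + c_1 Df + … from the top degree down determines the c_i
solution: c_0 = -4, c_1 = -1


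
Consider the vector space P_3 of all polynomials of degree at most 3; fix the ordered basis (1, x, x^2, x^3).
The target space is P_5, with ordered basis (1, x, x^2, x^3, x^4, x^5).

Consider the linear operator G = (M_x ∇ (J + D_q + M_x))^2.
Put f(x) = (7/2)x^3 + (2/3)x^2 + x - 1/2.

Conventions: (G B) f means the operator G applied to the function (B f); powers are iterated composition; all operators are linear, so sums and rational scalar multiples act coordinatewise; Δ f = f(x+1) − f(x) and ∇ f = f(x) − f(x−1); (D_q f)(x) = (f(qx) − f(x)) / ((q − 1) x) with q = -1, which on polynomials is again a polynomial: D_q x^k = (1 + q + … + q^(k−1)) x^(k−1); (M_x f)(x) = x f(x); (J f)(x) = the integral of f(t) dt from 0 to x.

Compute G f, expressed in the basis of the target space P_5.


the image equals g(x) = 105x^5 - (3935/12)x^4 + (11669/24)x^3 - (3183/8)x^2 + (8741/72)x

J f = (7/8)x^4 + (2/9)x^3 + (1/2)x^2 - (1/2)x
D_q f = (7/2)x^2 + 1
M_x f = (7/2)x^4 + (2/3)x^3 + x^2 - (1/2)x
(J + D_q + M_x) f = (35/8)x^4 + (8/9)x^3 + 5x^2 - x + 1
∇ (J + D_q + M_x) f = (35/2)x^3 - (283/12)x^2 + (149/6)x - 683/72
M_x ∇ (J + D_q + M_x) f = (35/2)x^4 - (283/12)x^3 + (149/6)x^2 - (683/72)x
J (M_x ∇ (J + D_q + M_x)) f = (7/2)x^5 - (283/48)x^4 + (149/18)x^3 - (683/144)x^2
D_q (M_x ∇ (J + D_q + M_x)) f = -(283/12)x^2 - 683/72
M_x (M_x ∇ (J + D_q + M_x)) f = (35/2)x^5 - (283/12)x^4 + (149/6)x^3 - (683/72)x^2
(J + D_q + M_x) (M_x ∇ (J + D_q + M_x)) f = 21x^5 - (1415/48)x^4 + (298/9)x^3 - (605/16)x^2 - 683/72
∇ (J + D_q + M_x) (M_x ∇ (J + D_q + M_x)) f = 105x^4 - (3935/12)x^3 + (11669/24)x^2 - (3183/8)x + 8741/72
M_x ∇ (J + D_q + M_x) (M_x ∇ (J + D_q + M_x)) f = 105x^5 - (3935/12)x^4 + (11669/24)x^3 - (3183/8)x^2 + (8741/72)x


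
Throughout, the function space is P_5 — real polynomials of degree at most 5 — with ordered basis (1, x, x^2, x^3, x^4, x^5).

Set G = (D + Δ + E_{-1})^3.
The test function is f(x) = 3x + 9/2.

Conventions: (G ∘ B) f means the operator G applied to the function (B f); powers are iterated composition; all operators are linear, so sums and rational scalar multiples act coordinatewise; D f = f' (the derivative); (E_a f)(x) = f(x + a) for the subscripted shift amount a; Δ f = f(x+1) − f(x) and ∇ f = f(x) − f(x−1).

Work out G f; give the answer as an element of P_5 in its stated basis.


D f = 3
Δ f = 3
E_{-1} f = 3x + 3/2
(D + Δ + E_{-1}) f = 3x + 15/2
D (D + Δ + E_{-1}) f = 3
Δ (D + Δ + E_{-1}) f = 3
E_{-1} (D + Δ + E_{-1}) f = 3x + 9/2
(D + Δ + E_{-1}) (D + Δ + E_{-1}) f = 3x + 21/2
D (D + Δ + E_{-1}) (D + Δ + E_{-1}) f = 3
Δ (D + Δ + E_{-1}) (D + Δ + E_{-1}) f = 3
E_{-1} (D + Δ + E_{-1}) (D + Δ + E_{-1}) f = 3x + 15/2
(D + Δ + E_{-1}) (D + Δ + E_{-1}) (D + Δ + E_{-1}) f = 3x + 27/2

the result is g(x) = 3x + 27/2


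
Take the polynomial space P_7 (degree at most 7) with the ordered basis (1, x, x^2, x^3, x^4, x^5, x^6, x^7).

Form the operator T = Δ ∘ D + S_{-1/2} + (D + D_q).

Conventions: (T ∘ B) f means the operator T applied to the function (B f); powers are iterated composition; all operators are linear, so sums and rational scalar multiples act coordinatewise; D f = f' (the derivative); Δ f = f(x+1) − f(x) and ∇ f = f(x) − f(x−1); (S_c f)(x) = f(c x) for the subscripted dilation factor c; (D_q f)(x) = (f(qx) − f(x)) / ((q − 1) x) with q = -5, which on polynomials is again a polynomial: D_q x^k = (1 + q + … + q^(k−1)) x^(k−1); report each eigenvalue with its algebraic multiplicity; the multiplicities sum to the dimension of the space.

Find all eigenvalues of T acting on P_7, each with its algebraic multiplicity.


λ = -1/2 (multiplicity 1), λ = -1/8 (multiplicity 1), λ = -1/32 (multiplicity 1), λ = -1/128 (multiplicity 1), λ = 1/64 (multiplicity 1), λ = 1/16 (multiplicity 1), λ = 1/4 (multiplicity 1), λ = 1 (multiplicity 1)

image of 1: 1
image of x: -(1/2)x + 2
image of x^2: (1/4)x^2 - 2x + 2
image of x^3: -(1/8)x^3 + 24x^2 + 6x + 3
image of x^4: (1/16)x^4 - 100x^3 + 12x^2 + 12x + 4
image of x^5: -(1/32)x^5 + 526x^4 + 20x^3 + 30x^2 + 20x + 5
image of x^6: (1/64)x^6 - 2598x^5 + 30x^4 + 60x^3 + 60x^2 + 30x + 6
image of x^7: -(1/128)x^7 + 13028x^6 + 42x^5 + 105x^4 + 140x^3 + 105x^2 + 42x + 7
the matrix is upper triangular; its diagonal is (1, -1/2, 1/4, -1/8, 1/16, -1/32, 1/64, -1/128)
for a triangular matrix the eigenvalues are the diagonal entries, with algebraic multiplicity their repetition count


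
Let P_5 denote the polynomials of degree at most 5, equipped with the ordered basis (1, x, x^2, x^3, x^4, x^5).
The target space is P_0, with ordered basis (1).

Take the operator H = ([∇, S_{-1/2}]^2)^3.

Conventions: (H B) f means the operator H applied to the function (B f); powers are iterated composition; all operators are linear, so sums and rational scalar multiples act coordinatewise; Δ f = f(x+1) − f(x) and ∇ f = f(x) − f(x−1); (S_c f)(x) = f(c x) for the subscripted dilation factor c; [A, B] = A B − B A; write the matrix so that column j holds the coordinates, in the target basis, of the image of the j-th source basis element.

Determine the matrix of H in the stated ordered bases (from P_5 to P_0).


the matrix is [[0, 0, 0, 0, 0, 0]] (rows listed top to bottom)

image of 1: 0
image of x: 0
image of x^2: 0
image of x^3: 0
image of x^4: 0
image of x^5: 0
each image's coordinates form column j of the matrix


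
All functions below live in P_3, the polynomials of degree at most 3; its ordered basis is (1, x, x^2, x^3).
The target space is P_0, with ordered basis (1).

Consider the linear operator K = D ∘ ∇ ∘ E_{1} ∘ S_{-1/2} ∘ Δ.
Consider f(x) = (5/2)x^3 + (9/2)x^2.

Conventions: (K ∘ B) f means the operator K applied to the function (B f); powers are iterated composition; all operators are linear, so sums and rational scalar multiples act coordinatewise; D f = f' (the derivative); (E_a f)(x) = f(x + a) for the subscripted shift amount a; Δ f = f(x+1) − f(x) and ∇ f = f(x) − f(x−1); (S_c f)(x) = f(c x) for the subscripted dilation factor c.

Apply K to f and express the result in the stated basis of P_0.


g(x) = 15/4

Δ f = (15/2)x^2 + (33/2)x + 7
S_{-1/2} Δ f = (15/8)x^2 - (33/4)x + 7
E_{1} S_{-1/2} Δ f = (15/8)x^2 - (9/2)x + 5/8
∇ (E_{1} ∘ S_{-1/2} ∘ Δ) f = (15/4)x - 51/8
D ∇ (E_{1} ∘ S_{-1/2} ∘ Δ) f = 15/4


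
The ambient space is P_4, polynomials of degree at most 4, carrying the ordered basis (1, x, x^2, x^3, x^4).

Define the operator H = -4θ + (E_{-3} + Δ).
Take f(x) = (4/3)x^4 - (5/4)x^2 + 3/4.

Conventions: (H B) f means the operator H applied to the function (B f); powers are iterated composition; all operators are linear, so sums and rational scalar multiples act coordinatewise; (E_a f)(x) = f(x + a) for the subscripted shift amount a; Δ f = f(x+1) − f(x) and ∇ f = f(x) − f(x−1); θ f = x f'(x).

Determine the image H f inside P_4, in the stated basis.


the image equals g(x) = -20x^4 - (32/3)x^3 + (355/4)x^2 - (401/3)x + 1171/12

θ f = (16/3)x^4 - (5/2)x^2
(-4θ) f = -(64/3)x^4 + 10x^2
E_{-3} f = (4/3)x^4 - 16x^3 + (283/4)x^2 - (273/2)x + 195/2
Δ f = (16/3)x^3 + 8x^2 + (17/6)x + 1/12
(E_{-3} + Δ) f = (4/3)x^4 - (32/3)x^3 + (315/4)x^2 - (401/3)x + 1171/12
(-4θ + (E_{-3} + Δ)) f = -20x^4 - (32/3)x^3 + (355/4)x^2 - (401/3)x + 1171/12


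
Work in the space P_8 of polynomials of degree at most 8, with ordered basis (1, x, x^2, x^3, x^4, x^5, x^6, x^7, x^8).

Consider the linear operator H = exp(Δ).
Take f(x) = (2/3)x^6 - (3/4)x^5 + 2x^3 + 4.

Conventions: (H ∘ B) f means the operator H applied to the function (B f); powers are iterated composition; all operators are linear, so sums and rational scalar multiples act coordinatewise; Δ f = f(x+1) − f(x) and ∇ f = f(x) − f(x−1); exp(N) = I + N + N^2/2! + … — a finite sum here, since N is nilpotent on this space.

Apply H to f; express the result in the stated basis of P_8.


the image equals g(x) = (2/3)x^6 + (13/4)x^5 + (65/4)x^4 + (161/3)x^3 + (237/2)x^2 + (655/4)x + 331/3

order-1 term: 4x^5 + (25/4)x^4 + (35/6)x^3 + (17/2)x^2 + (25/4)x + 23/12
order-2 term: 10x^4 + (65/2)x^3 + (95/2)x^2 + (159/4)x + 185/12
order-3 term: (40/3)x^3 + (105/2)x^2 + (155/2)x + 173/4
order-4 term: 10x^2 + (145/4)x + 215/6
order-5 term: 4x + 37/4
order-6 term: 2/3
the series for exp(Δ) f terminates at order 6
exp(Δ) f = (2/3)x^6 + (13/4)x^5 + (65/4)x^4 + (161/3)x^3 + (237/2)x^2 + (655/4)x + 331/3


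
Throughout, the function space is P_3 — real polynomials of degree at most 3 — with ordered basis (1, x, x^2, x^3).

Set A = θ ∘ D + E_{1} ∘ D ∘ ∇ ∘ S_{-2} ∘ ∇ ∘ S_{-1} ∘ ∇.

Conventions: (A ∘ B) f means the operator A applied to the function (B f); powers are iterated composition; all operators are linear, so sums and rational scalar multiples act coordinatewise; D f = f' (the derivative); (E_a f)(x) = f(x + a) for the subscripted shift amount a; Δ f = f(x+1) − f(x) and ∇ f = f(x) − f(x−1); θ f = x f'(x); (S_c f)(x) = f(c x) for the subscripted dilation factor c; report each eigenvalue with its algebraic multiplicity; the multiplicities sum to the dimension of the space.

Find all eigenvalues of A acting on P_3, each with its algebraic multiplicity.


λ = 0 (multiplicity 4)

image of 1: 0
image of x: 0
image of x^2: 2x
image of x^3: 6x^2
the matrix is upper triangular; its diagonal is (0, 0, 0, 0)
for a triangular matrix the eigenvalues are the diagonal entries, with algebraic multiplicity their repetition count


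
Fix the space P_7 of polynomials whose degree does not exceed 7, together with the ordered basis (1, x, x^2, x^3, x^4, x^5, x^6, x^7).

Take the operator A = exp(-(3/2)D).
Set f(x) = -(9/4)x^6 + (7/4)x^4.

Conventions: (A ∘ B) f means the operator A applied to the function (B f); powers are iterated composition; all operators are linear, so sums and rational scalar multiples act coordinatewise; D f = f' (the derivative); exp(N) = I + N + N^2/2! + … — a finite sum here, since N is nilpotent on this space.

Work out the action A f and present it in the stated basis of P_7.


the result is g(x) = -(9/4)x^6 + (81/4)x^5 - (1187/16)x^4 + (1131/8)x^3 - (9423/64)x^2 + (5049/64)x - 4293/256

order-1 term: (81/4)x^5 - (21/2)x^3
order-2 term: -(1215/16)x^4 + (189/8)x^2
order-3 term: (1215/8)x^3 - (189/8)x
order-4 term: -(10935/64)x^2 + 567/64
order-5 term: (6561/64)x
order-6 term: -6561/256
the series for exp(-(3/2)D) f terminates at order 6
exp(-(3/2)D) f = -(9/4)x^6 + (81/4)x^5 - (1187/16)x^4 + (1131/8)x^3 - (9423/64)x^2 + (5049/64)x - 4293/256


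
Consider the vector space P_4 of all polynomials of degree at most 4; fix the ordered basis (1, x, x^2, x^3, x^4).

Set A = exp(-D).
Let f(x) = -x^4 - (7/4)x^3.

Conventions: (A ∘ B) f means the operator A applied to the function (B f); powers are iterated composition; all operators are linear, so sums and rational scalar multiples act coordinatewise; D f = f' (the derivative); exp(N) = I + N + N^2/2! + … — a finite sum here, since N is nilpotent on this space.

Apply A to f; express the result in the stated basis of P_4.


the image equals g(x) = -x^4 + (9/4)x^3 - (3/4)x^2 - (5/4)x + 3/4

order-1 term: 4x^3 + (21/4)x^2
order-2 term: -6x^2 - (21/4)x
order-3 term: 4x + 7/4
order-4 term: -1
the series for exp(-D) f terminates at order 4
exp(-D) f = -x^4 + (9/4)x^3 - (3/4)x^2 - (5/4)x + 3/4


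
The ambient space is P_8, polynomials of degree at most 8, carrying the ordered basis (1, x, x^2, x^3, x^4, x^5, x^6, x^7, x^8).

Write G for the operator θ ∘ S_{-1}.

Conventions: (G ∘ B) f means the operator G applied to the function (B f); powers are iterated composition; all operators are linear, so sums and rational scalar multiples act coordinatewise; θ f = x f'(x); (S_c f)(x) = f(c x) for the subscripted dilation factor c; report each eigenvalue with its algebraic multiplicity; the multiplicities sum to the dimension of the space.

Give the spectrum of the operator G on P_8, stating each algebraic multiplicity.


image of 1: 0
image of x: -x
image of x^2: 2x^2
image of x^3: -3x^3
image of x^4: 4x^4
image of x^5: -5x^5
image of x^6: 6x^6
image of x^7: -7x^7
image of x^8: 8x^8
the matrix is upper triangular; its diagonal is (0, -1, 2, -3, 4, -5, 6, -7, 8)
for a triangular matrix the eigenvalues are the diagonal entries, with algebraic multiplicity their repetition count

λ = -7 (multiplicity 1), λ = -5 (multiplicity 1), λ = -3 (multiplicity 1), λ = -1 (multiplicity 1), λ = 0 (multiplicity 1), λ = 2 (multiplicity 1), λ = 4 (multiplicity 1), λ = 6 (multiplicity 1), λ = 8 (multiplicity 1)


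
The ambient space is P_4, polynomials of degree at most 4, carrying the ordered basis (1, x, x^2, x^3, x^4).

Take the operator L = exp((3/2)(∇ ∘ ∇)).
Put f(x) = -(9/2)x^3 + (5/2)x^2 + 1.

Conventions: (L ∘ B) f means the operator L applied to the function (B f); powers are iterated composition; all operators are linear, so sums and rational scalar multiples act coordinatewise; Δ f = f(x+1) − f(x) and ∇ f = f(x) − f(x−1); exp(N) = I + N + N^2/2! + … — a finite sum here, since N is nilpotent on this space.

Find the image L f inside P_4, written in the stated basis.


order-1 term: -(81/2)x + 48
the series for exp((3/2)(∇ ∘ ∇)) f terminates at order 1
exp((3/2)(∇ ∘ ∇)) f = -(9/2)x^3 + (5/2)x^2 - (81/2)x + 49

the result is g(x) = -(9/2)x^3 + (5/2)x^2 - (81/2)x + 49


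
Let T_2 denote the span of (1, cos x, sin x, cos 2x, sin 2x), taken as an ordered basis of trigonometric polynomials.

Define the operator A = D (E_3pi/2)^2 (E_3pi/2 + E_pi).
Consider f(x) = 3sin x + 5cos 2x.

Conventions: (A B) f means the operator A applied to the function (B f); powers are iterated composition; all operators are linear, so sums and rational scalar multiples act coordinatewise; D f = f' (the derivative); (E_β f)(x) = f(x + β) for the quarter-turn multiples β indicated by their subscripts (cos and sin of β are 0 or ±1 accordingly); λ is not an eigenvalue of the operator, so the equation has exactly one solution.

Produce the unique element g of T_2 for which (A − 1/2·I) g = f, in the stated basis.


the result is g(x) = -(12/13)cos x - (18/13)sin x - 10cos 2x

write g with unknown coordinates in the stated basis and equate coefficients in (A − 1/2·I) g = f
solving from the highest basis element down gives g = -(12/13)cos x - (18/13)sin x - 10cos 2x
check: A g = -(6/13)cos x + (30/13)sin x
so A g − 1/2·g = 3sin x + 5cos 2x = f ✓


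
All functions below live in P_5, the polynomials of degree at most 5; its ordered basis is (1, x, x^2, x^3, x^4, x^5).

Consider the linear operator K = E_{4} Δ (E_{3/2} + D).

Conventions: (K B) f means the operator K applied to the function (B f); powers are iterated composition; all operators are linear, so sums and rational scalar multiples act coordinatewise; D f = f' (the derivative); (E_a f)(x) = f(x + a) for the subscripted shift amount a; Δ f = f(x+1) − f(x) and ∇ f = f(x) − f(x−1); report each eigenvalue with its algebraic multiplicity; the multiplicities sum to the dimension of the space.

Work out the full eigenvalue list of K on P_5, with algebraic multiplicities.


image of 1: 0
image of x: 1
image of x^2: 2x + 14
image of x^3: 3x^2 + 42x + 541/4
image of x^4: 4x^3 + 84x^2 + 541x + 1114
image of x^5: 5x^4 + 140x^3 + (2705/2)x^2 + 5570x + 134641/16
the matrix is upper triangular; its diagonal is (0, 0, 0, 0, 0, 0)
for a triangular matrix the eigenvalues are the diagonal entries, with algebraic multiplicity their repetition count

λ = 0 (multiplicity 6)


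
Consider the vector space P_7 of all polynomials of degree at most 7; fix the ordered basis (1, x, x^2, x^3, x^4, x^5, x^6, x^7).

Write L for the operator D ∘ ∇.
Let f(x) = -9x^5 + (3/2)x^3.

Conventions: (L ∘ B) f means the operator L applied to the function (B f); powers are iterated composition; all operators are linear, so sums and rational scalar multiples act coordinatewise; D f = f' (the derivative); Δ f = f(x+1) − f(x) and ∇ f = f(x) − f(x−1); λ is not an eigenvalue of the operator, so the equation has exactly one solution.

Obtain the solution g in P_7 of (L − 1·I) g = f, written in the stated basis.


the image equals g(x) = 9x^5 + (357/2)x^3 - 270x^2 + 1251x - 2241/2

write g with unknown coordinates in the stated basis and equate coefficients in (L − 1·I) g = f
solving from the highest basis element down gives g = 9x^5 + (357/2)x^3 - 270x^2 + 1251x - 2241/2
check: L g = 180x^3 - 270x^2 + 1251x - 2241/2
so L g − 1·g = -9x^5 + (3/2)x^3 = f ✓
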